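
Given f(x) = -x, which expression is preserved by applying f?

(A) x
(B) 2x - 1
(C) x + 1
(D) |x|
D

For f(x) = -x:
Applying f replaces x by -x. Since |-x| = |x|, the absolute value is unchanged by f, whereas x -> -x, 2x - 1 -> -2x - 1 and x + 1 -> -x + 1 all change.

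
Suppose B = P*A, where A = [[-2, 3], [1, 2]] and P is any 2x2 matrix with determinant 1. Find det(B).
-7

By the multiplicative property of determinants, det(B) = det(P*A) = det(P) * det(A) = det(A),
so the determinant is invariant under multiplication by any determinant-1 matrix; we just need det(A).

det(A) = (-2)(2) - (3)(1) = -4 - 3 = -7

Therefore det(B) = 1 * (-7) = -7.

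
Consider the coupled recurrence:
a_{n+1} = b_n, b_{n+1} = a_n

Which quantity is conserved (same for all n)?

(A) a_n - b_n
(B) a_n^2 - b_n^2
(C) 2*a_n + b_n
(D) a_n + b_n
D

Replace a_n by a_{n+1} = b_n and b_n by b_{n+1} = a_n in each option and simplify:
(A) a_n - b_n  ->  (b_n) - (a_n) = -a_n + b_n   [not conserved]
(B) a_n^2 - b_n^2  ->  (b_n)^2 - (a_n)^2 = -a_n^2 + b_n^2   [not conserved]
(C) 2*a_n + b_n  ->  2*(b_n) + (a_n) = a_n + 2*b_n   [not conserved]
(D) a_n + b_n  ->  (b_n) + (a_n) = a_n + b_n   [conserved]

Only (D) a_n + b_n returns to itself after one step, so it is the conserved quantity.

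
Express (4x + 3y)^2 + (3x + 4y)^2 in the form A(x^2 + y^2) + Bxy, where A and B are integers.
25(x^2 + y^2) + 48xy

Expanding: (4x + 3y)^2 = 16x^2 + 24xy + 9y^2
(3x + 4y)^2 = 9x^2 + 24xy + 16y^2
Sum = (16+9)(x^2+y^2) + 48xy = 25(x^2 + y^2) + 48xy
This is symmetric in x and y.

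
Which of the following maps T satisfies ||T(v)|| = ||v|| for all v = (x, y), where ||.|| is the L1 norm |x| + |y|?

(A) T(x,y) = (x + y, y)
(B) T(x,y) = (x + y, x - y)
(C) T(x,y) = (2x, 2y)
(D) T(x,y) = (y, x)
D

A transformation preserves a norm if ||T(v)|| = ||v|| for every v; a single vector where the norm changes rules an option out.

(A) T(x,y) = (x + y, y): v = (0, 1) has norm |0| + |1| = 1, but T(v) = (1, 1) has norm 2 -- not preserved.
(B) T(x,y) = (x + y, x - y): v = (1, 0) has norm |1| + |0| = 1, but T(v) = (1, 1) has norm 2 -- not preserved.
(C) T(x,y) = (2x, 2y): v = (1, 0) has norm |1| + |0| = 1, but T(v) = (2, 0) has norm 2 -- not preserved.
(D) T(x,y) = (y, x): preserves the norm -- it only permutes the coordinates and/or flips signs, which leaves |x| + |y| unchanged.

Therefore the answer is (D).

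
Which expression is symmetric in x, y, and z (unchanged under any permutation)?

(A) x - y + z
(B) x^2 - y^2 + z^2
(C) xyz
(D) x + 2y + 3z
C

A symmetric expression is unchanged when the variables are permuted; here the transformation to test is the swap (x, y) -> (y, x).
A symmetric expression must survive every permutation; the single swap x <-> y already eliminates the distractors, and the keyed expression is also unchanged by x <-> z and y <-> z (each variable enters it in exactly the same way).
Substitute the transformed coordinates into each option and compare with the original:
(A) x - y + z  ->  (y) - (x) + z = -x + y + z   [differs from x - y + z: not invariant]
(B) x^2 - y^2 + z^2  ->  (y)^2 - (x)^2 + z^2 = -x^2 + y^2 + z^2   [differs from x^2 - y^2 + z^2: not invariant]
(C) xyz  ->  (y)(x)z = xyz   [equals xyz: invariant]
(D) x + 2y + 3z  ->  (y) + 2(x) + 3z = 2x + y + 3z   [differs from x + 2y + 3z: not invariant]

Only option (C), xyz, is unchanged by the transformation.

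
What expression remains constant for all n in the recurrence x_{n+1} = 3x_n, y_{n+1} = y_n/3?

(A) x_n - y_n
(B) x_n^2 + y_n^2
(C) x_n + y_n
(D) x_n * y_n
D

For the recurrence x_{n+1} = 3x_n, y_{n+1} = y_n/3:

x_{n+1} * y_{n+1} = (3x_n) * (y_n/3) = x_n * y_n
The product is conserved.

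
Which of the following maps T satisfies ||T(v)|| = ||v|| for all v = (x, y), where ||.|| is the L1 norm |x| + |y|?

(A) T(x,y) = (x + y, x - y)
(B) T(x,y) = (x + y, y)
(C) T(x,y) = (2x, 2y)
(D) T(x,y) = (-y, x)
D

A transformation preserves a norm if ||T(v)|| = ||v|| for every v; a single vector where the norm changes rules an option out.

(A) T(x,y) = (x + y, x - y): v = (1, 0) has norm |1| + |0| = 1, but T(v) = (1, 1) has norm 2 -- not preserved.
(B) T(x,y) = (x + y, y): v = (0, 1) has norm |0| + |1| = 1, but T(v) = (1, 1) has norm 2 -- not preserved.
(C) T(x,y) = (2x, 2y): v = (1, 0) has norm |1| + |0| = 1, but T(v) = (2, 0) has norm 2 -- not preserved.
(D) T(x,y) = (-y, x): preserves the norm -- it only permutes the coordinates and/or flips signs, which leaves |x| + |y| unchanged.

Therefore the answer is (D).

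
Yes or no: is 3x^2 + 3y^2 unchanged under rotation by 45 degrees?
Yes

Applying rotation by 45 degrees: x' = x*cos(45 degrees) - y*sin(45 degrees) = sqrt(2)x/2 - sqrt(2)y/2, y' = x*sin(45 degrees) + y*cos(45 degrees) = sqrt(2)x/2 + sqrt(2)y/2

Substituting into 3x^2 + 3y^2:
3(sqrt(2)x/2 - sqrt(2)y/2)^2 + 3(sqrt(2)x/2 + sqrt(2)y/2)^2
= 3x^2 + 3y^2

This equals the original expression 3x^2 + 3y^2, so it IS invariant.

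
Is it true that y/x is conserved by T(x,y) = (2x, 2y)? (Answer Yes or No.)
Yes

Substitute T(x,y) = (2x, 2y) into the expression and compare with the original.

Original: y/x
After applying T: (2y)/(2x) = y/x

This is identical to the original y/x, so the expression is invariant.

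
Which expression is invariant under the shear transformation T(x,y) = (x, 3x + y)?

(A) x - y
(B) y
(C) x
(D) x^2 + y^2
C

Under the shear T(x,y) = (x, 3x + y):
Substitute the transformed coordinates into each option and compare with the original:
(A) x - y  ->  (x) - (3x + y) = -2x - y   [differs from x - y: not invariant]
(B) y  ->  (3x + y) = 3x + y   [differs from y: not invariant]
(C) x  ->  (x) = x   [equals x: invariant]
(D) x^2 + y^2  ->  (x)^2 + (3x + y)^2 = 10x^2 + 6xy + y^2   [differs from x^2 + y^2: not invariant]

Only option (C), x, is unchanged by the transformation.
A vertical shear moves points parallel to the y-axis, so the x-coordinate (and any function of x alone) is unchanged.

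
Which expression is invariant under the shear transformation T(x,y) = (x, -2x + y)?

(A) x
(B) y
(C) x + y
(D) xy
A

Under the shear T(x,y) = (x, -2x + y):
Substitute the transformed coordinates into each option and compare with the original:
(A) x  ->  (x) = x   [equals x: invariant]
(B) y  ->  (-2x + y) = -2x + y   [differs from y: not invariant]
(C) x + y  ->  (x) + (-2x + y) = -x + y   [differs from x + y: not invariant]
(D) xy  ->  (x)(-2x + y) = -2x^2 + xy   [differs from xy: not invariant]

Only option (A), x, is unchanged by the transformation.
A vertical shear moves points parallel to the y-axis, so the x-coordinate (and any function of x alone) is unchanged.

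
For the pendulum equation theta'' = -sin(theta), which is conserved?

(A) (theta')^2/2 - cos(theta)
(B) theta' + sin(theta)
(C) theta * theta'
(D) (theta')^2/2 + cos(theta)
A

A first integral I satisfies dI/dt = 0 along every solution. Differentiate each option and use the equation of motion:
(A) d/dt[(theta')^2/2 - cos(theta)] = theta' theta'' + sin(theta) theta' = theta'(-sin(theta)) + theta' sin(theta) = 0
(B) d/dt[theta' + sin(theta)] = theta'' + cos(theta) theta' = -sin(theta) + theta' cos(theta), not identically 0
(C) d/dt[theta * theta'] = (theta')^2 + theta theta'' = (theta')^2 - theta sin(theta), not identically 0
(D) d/dt[(theta')^2/2 + cos(theta)] = theta' theta'' - sin(theta) theta' = -2 theta' sin(theta), not identically 0

Only (A) has zero time-derivative. This is the total energy: kinetic (theta')^2/2 plus potential -cos(theta).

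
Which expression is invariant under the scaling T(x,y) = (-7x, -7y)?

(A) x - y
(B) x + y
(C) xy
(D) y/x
D

Under the uniform scaling T(x,y) = (-7x, -7y):
Substitute the transformed coordinates into each option and compare with the original:
(A) x - y  ->  (-7x) - (-7y) = -7x + 7y   [differs from x - y: not invariant]
(B) x + y  ->  (-7x) + (-7y) = -7x - 7y   [differs from x + y: not invariant]
(C) xy  ->  (-7x)(-7y) = 49xy   [differs from xy: not invariant]
(D) y/x  ->  (-7y)/(-7x) = y/x   [equals y/x: invariant]

Only option (D), y/x, is unchanged by the transformation.
The common factor -7 cancels in a ratio of coordinates, while sums, products and sums of squares pick up factors of -7 or 49.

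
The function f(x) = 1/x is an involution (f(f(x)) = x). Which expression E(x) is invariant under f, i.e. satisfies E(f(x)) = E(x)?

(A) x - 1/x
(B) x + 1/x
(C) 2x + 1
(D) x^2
B

Replace x by f(x) = 1/x in each option and simplify. As a quick numerical cross-check, also compare E(4) with E(f(4)) = E(1/4).

(A) x - 1/x  ->  (1/x) - 1/(1/x) = -x + 1/x; check: E(4) = 15/4 but E(1/4) = -15/4.   [not invariant]
(B) x + 1/x  ->  (1/x) + 1/(1/x), which simplifies back to x + 1/x; check: E(4) = 17/4, E(1/4) = 17/4.   [invariant]
(C) 2x + 1  ->  2(1/x) + 1 = (x + 2)/x; check: E(4) = 9 but E(1/4) = 3/2.   [not invariant]
(D) x^2  ->  (1/x)^2 = x^(-2); check: E(4) = 16 but E(1/4) = 1/16.   [not invariant]

Only (B) is unchanged. E is symmetric under swapping x with f(x) = 1/x, which is exactly what an involution does.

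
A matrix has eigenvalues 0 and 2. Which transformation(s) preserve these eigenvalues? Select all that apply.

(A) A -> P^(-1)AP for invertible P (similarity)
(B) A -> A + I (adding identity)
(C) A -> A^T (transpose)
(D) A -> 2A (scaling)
A and C

Eigenvalues are preserved by:
1. Similarity transformations: A -> P^(-1)AP (same characteristic polynomial)
2. Transpose: A^T has the same eigenvalues as A

Eigenvalues are NOT preserved by:
- Adding identity: eigenvalues become 0+1, 2+1
- Scaling: eigenvalues become 0, 4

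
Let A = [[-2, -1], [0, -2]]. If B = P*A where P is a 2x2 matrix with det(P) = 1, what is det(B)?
4

By the multiplicative property of determinants, det(B) = det(P*A) = det(P) * det(A) = det(A),
so the determinant is invariant under multiplication by any determinant-1 matrix; we just need det(A).

det(A) = (-2)(-2) - (-1)(0) = 4 - 0 = 4

Therefore det(B) = 1 * 4 = 4.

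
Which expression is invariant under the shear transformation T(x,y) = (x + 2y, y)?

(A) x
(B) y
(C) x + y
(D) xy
B

Under the shear T(x,y) = (x + 2y, y):
Substitute the transformed coordinates into each option and compare with the original:
(A) x  ->  (x + 2y) = x + 2y   [differs from x: not invariant]
(B) y  ->  (y) = y   [equals y: invariant]
(C) x + y  ->  (x + 2y) + (y) = x + 3y   [differs from x + y: not invariant]
(D) xy  ->  (x + 2y)(y) = xy + 2y^2   [differs from xy: not invariant]

Only option (B), y, is unchanged by the transformation.
A horizontal shear moves points parallel to the x-axis, so the y-coordinate (and any function of y alone) is unchanged.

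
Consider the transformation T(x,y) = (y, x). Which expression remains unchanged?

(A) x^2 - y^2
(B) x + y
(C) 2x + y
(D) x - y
B

An expression E(x,y) is invariant under T if E(T(x,y)) = E(x,y). Here T(x,y) = (y, x).
Substitute the transformed coordinates into each option and compare with the original:
(A) x^2 - y^2  ->  (y)^2 - (x)^2 = -x^2 + y^2   [differs from x^2 - y^2: not invariant]
(B) x + y  ->  (y) + (x) = x + y   [equals x + y: invariant]
(C) 2x + y  ->  2(y) + (x) = x + 2y   [differs from 2x + y: not invariant]
(D) x - y  ->  (y) - (x) = -x + y   [differs from x - y: not invariant]

Only option (B), x + y, is unchanged by the transformation.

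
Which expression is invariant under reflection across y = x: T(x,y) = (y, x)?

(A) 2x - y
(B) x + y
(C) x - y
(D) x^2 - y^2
B

The map is reflection across y = x: T(x,y) = (y, x).
Substitute the transformed coordinates into each option and compare with the original:
(A) 2x - y  ->  2(y) - (x) = -x + 2y   [differs from 2x - y: not invariant]
(B) x + y  ->  (y) + (x) = x + y   [equals x + y: invariant]
(C) x - y  ->  (y) - (x) = -x + y   [differs from x - y: not invariant]
(D) x^2 - y^2  ->  (y)^2 - (x)^2 = -x^2 + y^2   [differs from x^2 - y^2: not invariant]

Only option (B), x + y, is unchanged by the transformation.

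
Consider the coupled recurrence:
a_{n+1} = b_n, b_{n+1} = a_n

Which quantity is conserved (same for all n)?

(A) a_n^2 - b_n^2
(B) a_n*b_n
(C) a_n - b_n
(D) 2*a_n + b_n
B

Replace a_n by a_{n+1} = b_n and b_n by b_{n+1} = a_n in each option and simplify:
(A) a_n^2 - b_n^2  ->  (b_n)^2 - (a_n)^2 = -a_n^2 + b_n^2   [not conserved]
(B) a_n*b_n  ->  (b_n)*(a_n) = a_n*b_n   [conserved]
(C) a_n - b_n  ->  (b_n) - (a_n) = -a_n + b_n   [not conserved]
(D) 2*a_n + b_n  ->  2*(b_n) + (a_n) = a_n + 2*b_n   [not conserved]

Only (B) a_n*b_n returns to itself after one step, so it is the conserved quantity.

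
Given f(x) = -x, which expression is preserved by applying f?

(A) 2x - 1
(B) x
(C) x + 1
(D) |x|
D

For f(x) = -x:
Applying f replaces x by -x. Since |-x| = |x|, the absolute value is unchanged by f, whereas x -> -x, 2x - 1 -> -2x - 1 and x + 1 -> -x + 1 all change.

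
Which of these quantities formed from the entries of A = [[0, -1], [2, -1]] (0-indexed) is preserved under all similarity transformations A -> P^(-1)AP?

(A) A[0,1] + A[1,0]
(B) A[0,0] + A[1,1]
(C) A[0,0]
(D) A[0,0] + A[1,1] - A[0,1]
B

A[0,0] + A[1,1] is the trace of A. By the cyclic property of the trace, tr(P^(-1)AP) = tr(APP^(-1)) = tr(A), so it is the same for every matrix similar to A.

The other combinations are not similarity invariants. For example, take P = [[1, 1], [1, 2]] (det P = 1), so P^(-1) = [[2, -1], [-1, 1]] and
B = P^(-1)AP = [[-3, -4], [2, 2]].
Evaluating each option on A and on B:
(A) A[0,1] + A[1,0]: 1 for A, -2 for B -> changes
(B) A[0,0] + A[1,1]: -1 for A, -1 for B -> unchanged
(C) A[0,0]: 0 for A, -3 for B -> changes
(D) A[0,0] + A[1,1] - A[0,1]: 0 for A, 3 for B -> changes

Only (B) A[0,0] + A[1,1] = -1 survives (and it does so for every P, not just this one), so it is the invariant.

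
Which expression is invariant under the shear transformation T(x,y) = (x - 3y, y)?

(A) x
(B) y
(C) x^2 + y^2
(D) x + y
B

Under the shear T(x,y) = (x - 3y, y):
Substitute the transformed coordinates into each option and compare with the original:
(A) x  ->  (x - 3y) = x - 3y   [differs from x: not invariant]
(B) y  ->  (y) = y   [equals y: invariant]
(C) x^2 + y^2  ->  (x - 3y)^2 + (y)^2 = x^2 - 6xy + 10y^2   [differs from x^2 + y^2: not invariant]
(D) x + y  ->  (x - 3y) + (y) = x - 2y   [differs from x + y: not invariant]

Only option (B), y, is unchanged by the transformation.
A horizontal shear moves points parallel to the x-axis, so the y-coordinate (and any function of y alone) is unchanged.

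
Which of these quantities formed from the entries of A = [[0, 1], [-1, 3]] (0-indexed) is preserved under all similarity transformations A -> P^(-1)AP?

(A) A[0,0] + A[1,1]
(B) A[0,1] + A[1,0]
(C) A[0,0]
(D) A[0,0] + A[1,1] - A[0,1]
A

A[0,0] + A[1,1] is the trace of A. By the cyclic property of the trace, tr(P^(-1)AP) = tr(APP^(-1)) = tr(A), so it is the same for every matrix similar to A.

The other combinations are not similarity invariants. For example, take P = [[1, -1], [0, 1]] (det P = 1), so P^(-1) = [[1, 1], [0, 1]] and
B = P^(-1)AP = [[-1, 5], [-1, 4]].
Evaluating each option on A and on B:
(A) A[0,0] + A[1,1]: 3 for A, 3 for B -> unchanged
(B) A[0,1] + A[1,0]: 0 for A, 4 for B -> changes
(C) A[0,0]: 0 for A, -1 for B -> changes
(D) A[0,0] + A[1,1] - A[0,1]: 2 for A, -2 for B -> changes

Only (A) A[0,0] + A[1,1] = 3 survives (and it does so for every P, not just this one), so it is the invariant.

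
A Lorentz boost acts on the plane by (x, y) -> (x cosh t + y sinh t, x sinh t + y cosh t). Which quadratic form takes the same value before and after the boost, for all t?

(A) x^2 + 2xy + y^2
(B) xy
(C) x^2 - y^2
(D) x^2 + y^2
C

Write x' = x cosh t + y sinh t, y' = x sinh t + y cosh t and substitute into each option:
(A) x^2 + 2xy + y^2: (x' + y')^2 with x' + y' = (x + y)(cosh t + sinh t) = (x + y)e^t, so it becomes (x + y)^2 e^(2t)   [not invariant for t != 0]
(B) xy: (x cosh t + y sinh t)(x sinh t + y cosh t) = xy(cosh^2 t + sinh^2 t) + (x^2 + y^2) sinh t cosh t = xy cosh 2t + (x^2 + y^2)(sinh 2t)/2   [not invariant for t != 0]
(C) x^2 - y^2: (x cosh t + y sinh t)^2 - (x sinh t + y cosh t)^2 = x^2(cosh^2 t - sinh^2 t) + 2xy(cosh t sinh t - sinh t cosh t) + y^2(sinh^2 t - cosh^2 t) = x^2 - y^2   [invariant, using cosh^2 t - sinh^2 t = 1]
(D) x^2 + y^2: (x cosh t + y sinh t)^2 + (x sinh t + y cosh t)^2 = (x^2 + y^2)(cosh^2 t + sinh^2 t) + 4xy sinh t cosh t = (x^2 + y^2) cosh 2t + 2xy sinh 2t   [not invariant for t != 0]

Only (C) x^2 - y^2 is unchanged; it is the Minkowski form preserved by Lorentz boosts, just as x^2 + y^2 is preserved by ordinary rotations.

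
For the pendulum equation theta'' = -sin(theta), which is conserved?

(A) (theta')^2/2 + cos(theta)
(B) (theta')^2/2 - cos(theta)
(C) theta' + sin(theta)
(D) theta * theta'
B

A first integral I satisfies dI/dt = 0 along every solution. Differentiate each option and use the equation of motion:
(A) d/dt[(theta')^2/2 + cos(theta)] = theta' theta'' - sin(theta) theta' = -2 theta' sin(theta), not identically 0
(B) d/dt[(theta')^2/2 - cos(theta)] = theta' theta'' + sin(theta) theta' = theta'(-sin(theta)) + theta' sin(theta) = 0
(C) d/dt[theta' + sin(theta)] = theta'' + cos(theta) theta' = -sin(theta) + theta' cos(theta), not identically 0
(D) d/dt[theta * theta'] = (theta')^2 + theta theta'' = (theta')^2 - theta sin(theta), not identically 0

Only (B) has zero time-derivative. This is the total energy: kinetic (theta')^2/2 plus potential -cos(theta).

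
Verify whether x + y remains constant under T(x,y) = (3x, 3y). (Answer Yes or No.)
No

Substitute T(x,y) = (3x, 3y) into the expression and compare with the original.

Original: x + y
After applying T: (3x) + (3y) = 3x + 3y

This differs from the original x + y (difference: 2x + 2y), so the expression is NOT invariant.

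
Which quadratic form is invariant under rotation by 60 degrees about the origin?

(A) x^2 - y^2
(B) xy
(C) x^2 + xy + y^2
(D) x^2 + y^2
D

Rotation by 60 degrees sends (x, y) to (x/2 - sqrt(3)y/2, sqrt(3)x/2 + y/2).
Substitute the transformed coordinates into each option and compare with the original:
(A) x^2 - y^2  ->  (x/2 - sqrt(3)y/2)^2 - (sqrt(3)x/2 + y/2)^2 = -x^2/2 - sqrt(3)xy + y^2/2   [differs from x^2 - y^2: not invariant]
(B) xy  ->  (x/2 - sqrt(3)y/2)(sqrt(3)x/2 + y/2) = sqrt(3)x^2/4 - xy/2 - sqrt(3)y^2/4   [differs from xy: not invariant]
(C) x^2 + xy + y^2  ->  (x/2 - sqrt(3)y/2)^2 + (x/2 - sqrt(3)y/2)(sqrt(3)x/2 + y/2) + (sqrt(3)x/2 + y/2)^2 = sqrt(3)x^2/4 + x^2 - xy/2 - sqrt(3)y^2/4 + y^2   [differs from x^2 + xy + y^2: not invariant]
(D) x^2 + y^2  ->  (x/2 - sqrt(3)y/2)^2 + (sqrt(3)x/2 + y/2)^2 = x^2 + y^2   [equals x^2 + y^2: invariant]

Only option (D), x^2 + y^2, is unchanged by the transformation.
x^2 + y^2 is the squared distance from the origin, which rotations preserve.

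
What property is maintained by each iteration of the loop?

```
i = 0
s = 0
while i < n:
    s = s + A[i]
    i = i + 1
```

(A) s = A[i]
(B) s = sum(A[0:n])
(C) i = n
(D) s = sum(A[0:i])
D

A loop invariant must hold before the first iteration and be re-established by every execution of the body.

(D) s = sum(A[0:i]): Initially i = 0 and s = 0 = sum of the empty slice A[0:0]. If s = sum(A[0:i]) holds at the top of an iteration, the body sets s to sum(A[0:i]) + A[i] = sum(A[0:i+1]) and then i to i+1, so s = sum(A[0:i]) holds again. At exit i = n, giving s = sum(A[0:n]).

The other options fail:
(A) s = A[i]: after the first iteration s = A[0] but i = 1, so s = A[i] compares s with the wrong element (and fails in general).
(B) s = sum(A[0:n]): false before the loop (s = 0, not the full sum) -- it only becomes true at exit.
(C) i = n: false initially (i = 0); it is the exit condition, not an invariant.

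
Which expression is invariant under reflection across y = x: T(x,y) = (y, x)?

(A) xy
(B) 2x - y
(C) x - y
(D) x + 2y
A

The map is reflection across y = x: T(x,y) = (y, x).
Substitute the transformed coordinates into each option and compare with the original:
(A) xy  ->  (y)(x) = xy   [equals xy: invariant]
(B) 2x - y  ->  2(y) - (x) = -x + 2y   [differs from 2x - y: not invariant]
(C) x - y  ->  (y) - (x) = -x + y   [differs from x - y: not invariant]
(D) x + 2y  ->  (y) + 2(x) = 2x + y   [differs from x + 2y: not invariant]

Only option (A), xy, is unchanged by the transformation.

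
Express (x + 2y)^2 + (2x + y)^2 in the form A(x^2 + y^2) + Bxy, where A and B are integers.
5(x^2 + y^2) + 8xy

Expanding: (x + 2y)^2 = x^2 + 4xy + 4y^2
(2x + y)^2 = 4x^2 + 4xy + y^2
Sum = (1+4)(x^2+y^2) + 8xy = 5(x^2 + y^2) + 8xy
This is symmetric in x and y.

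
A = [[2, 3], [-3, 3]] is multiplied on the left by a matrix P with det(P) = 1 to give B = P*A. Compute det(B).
15

By the multiplicative property of determinants, det(B) = det(P*A) = det(P) * det(A) = det(A),
so the determinant is invariant under multiplication by any determinant-1 matrix; we just need det(A).

det(A) = (2)(3) - (3)(-3) = 6 - (-9) = 15

Therefore det(B) = 1 * 15 = 15.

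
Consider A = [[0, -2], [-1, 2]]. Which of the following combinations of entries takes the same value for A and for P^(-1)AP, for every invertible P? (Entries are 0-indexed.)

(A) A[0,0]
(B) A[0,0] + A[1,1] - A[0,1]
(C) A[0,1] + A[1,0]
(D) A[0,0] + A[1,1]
D

A[0,0] + A[1,1] is the trace of A. By the cyclic property of the trace, tr(P^(-1)AP) = tr(APP^(-1)) = tr(A), so it is the same for every matrix similar to A.

The other combinations are not similarity invariants. For example, take P = [[1, 1], [1, 2]] (det P = 1), so P^(-1) = [[2, -1], [-1, 1]] and
B = P^(-1)AP = [[-5, -11], [3, 7]].
Evaluating each option on A and on B:
(A) A[0,0]: 0 for A, -5 for B -> changes
(B) A[0,0] + A[1,1] - A[0,1]: 4 for A, 13 for B -> changes
(C) A[0,1] + A[1,0]: -3 for A, -8 for B -> changes
(D) A[0,0] + A[1,1]: 2 for A, 2 for B -> unchanged

Only (D) A[0,0] + A[1,1] = 2 survives (and it does so for every P, not just this one), so it is the invariant.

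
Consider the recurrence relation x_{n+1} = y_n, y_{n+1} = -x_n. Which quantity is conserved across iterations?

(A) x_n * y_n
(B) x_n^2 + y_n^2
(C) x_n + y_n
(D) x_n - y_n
B

For the recurrence x_{n+1} = y_n, y_{n+1} = -x_n:

x_{n+1}^2 + y_{n+1}^2 = y_n^2 + (-x_n)^2 = x_n^2 + y_n^2
The sum of squares is conserved (like energy in a harmonic oscillator).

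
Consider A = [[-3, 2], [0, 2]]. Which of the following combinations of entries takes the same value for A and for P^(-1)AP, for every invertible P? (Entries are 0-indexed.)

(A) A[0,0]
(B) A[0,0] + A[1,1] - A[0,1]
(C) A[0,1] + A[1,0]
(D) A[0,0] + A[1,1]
D

A[0,0] + A[1,1] is the trace of A. By the cyclic property of the trace, tr(P^(-1)AP) = tr(APP^(-1)) = tr(A), so it is the same for every matrix similar to A.

The other combinations are not similarity invariants. For example, take P = [[2, 1], [1, 1]] (det P = 1), so P^(-1) = [[1, -1], [-1, 2]] and
B = P^(-1)AP = [[-6, -3], [8, 5]].
Evaluating each option on A and on B:
(A) A[0,0]: -3 for A, -6 for B -> changes
(B) A[0,0] + A[1,1] - A[0,1]: -3 for A, 2 for B -> changes
(C) A[0,1] + A[1,0]: 2 for A, 5 for B -> changes
(D) A[0,0] + A[1,1]: -1 for A, -1 for B -> unchanged

Only (D) A[0,0] + A[1,1] = -1 survives (and it does so for every P, not just this one), so it is the invariant.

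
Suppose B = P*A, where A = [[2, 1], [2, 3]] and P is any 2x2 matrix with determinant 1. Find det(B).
4

By the multiplicative property of determinants, det(B) = det(P*A) = det(P) * det(A) = det(A),
so the determinant is invariant under multiplication by any determinant-1 matrix; we just need det(A).

det(A) = (2)(3) - (1)(2) = 6 - 2 = 4

Therefore det(B) = 1 * 4 = 4.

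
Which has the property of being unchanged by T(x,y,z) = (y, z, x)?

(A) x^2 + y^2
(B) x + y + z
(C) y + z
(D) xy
B

Apply T(x,y,z) = (y, z, x) to each option, i.e. replace (x, y, z) by the transformed coordinates.
Substitute the transformed coordinates into each option and compare with the original:
(A) x^2 + y^2  ->  (y)^2 + (z)^2 = y^2 + z^2   [differs from x^2 + y^2: not invariant]
(B) x + y + z  ->  (y) + (z) + (x) = x + y + z   [equals x + y + z: invariant]
(C) y + z  ->  (z) + (x) = x + z   [differs from y + z: not invariant]
(D) xy  ->  (y)(z) = yz   [differs from xy: not invariant]

Only option (B), x + y + z, is unchanged by the transformation.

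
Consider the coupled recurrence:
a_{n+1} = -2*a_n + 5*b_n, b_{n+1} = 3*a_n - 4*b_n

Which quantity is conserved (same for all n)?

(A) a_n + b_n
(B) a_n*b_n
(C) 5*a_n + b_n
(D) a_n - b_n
A

Replace a_n by a_{n+1} = -2*a_n + 5*b_n and b_n by b_{n+1} = 3*a_n - 4*b_n in each option and simplify:
(A) a_n + b_n  ->  (-2*a_n + 5*b_n) + (3*a_n - 4*b_n) = a_n + b_n   [conserved]
(B) a_n*b_n  ->  (-2*a_n + 5*b_n)*(3*a_n - 4*b_n) = -6*a_n^2 + 23*a_n*b_n - 20*b_n^2   [not conserved]
(C) 5*a_n + b_n  ->  5*(-2*a_n + 5*b_n) + (3*a_n - 4*b_n) = -7*a_n + 21*b_n   [not conserved]
(D) a_n - b_n  ->  (-2*a_n + 5*b_n) - (3*a_n - 4*b_n) = -5*a_n + 9*b_n   [not conserved]

Only (A) a_n + b_n returns to itself after one step, so it is the conserved quantity.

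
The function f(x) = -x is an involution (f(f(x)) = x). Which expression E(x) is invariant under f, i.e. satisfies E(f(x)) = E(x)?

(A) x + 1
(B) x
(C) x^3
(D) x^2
D

Replace x by f(x) = -x in each option and simplify. As a quick numerical cross-check, also compare E(4) with E(f(4)) = E(-4).

(A) x + 1  ->  (-x) + 1 = 1 - x; check: E(4) = 5 but E(-4) = -3.   [not invariant]
(B) x  ->  (-x) = -x; check: E(4) = 4 but E(-4) = -4.   [not invariant]
(C) x^3  ->  (-x)^3 = -x^3; check: E(4) = 64 but E(-4) = -64.   [not invariant]
(D) x^2  ->  (-x)^2, which simplifies back to x^2; check: E(4) = 16, E(-4) = 16.   [invariant]

Only (D) is unchanged. E is symmetric under swapping x with f(x) = -x, which is exactly what an involution does.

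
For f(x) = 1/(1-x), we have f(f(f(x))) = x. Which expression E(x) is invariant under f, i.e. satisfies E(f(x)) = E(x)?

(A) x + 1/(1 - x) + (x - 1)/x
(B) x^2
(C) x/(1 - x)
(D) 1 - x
A

Replace x by f(x) = 1/(1 - x) in each option and simplify. As a quick numerical cross-check, also compare E(4) with E(f(4)) = E(-1/3).

(A) x + 1/(1 - x) + (x - 1)/x  ->  (1/(1 - x)) + 1/(1 - (1/(1 - x))) + ((1/(1 - x)) - 1)/(1/(1 - x)), which simplifies back to x + 1/(1 - x) + (x - 1)/x; check: E(4) = 53/12, E(-1/3) = 53/12.   [invariant]
(B) x^2  ->  (1/(1 - x))^2 = (x - 1)^(-2); check: E(4) = 16 but E(-1/3) = 1/9.   [not invariant]
(C) x/(1 - x)  ->  (1/(1 - x))/(1 - (1/(1 - x))) = -1/x; check: E(4) = -4/3 but E(-1/3) = -1/4.   [not invariant]
(D) 1 - x  ->  1 - (1/(1 - x)) = x/(x - 1); check: E(4) = -3 but E(-1/3) = 4/3.   [not invariant]

Only (A) is unchanged. Indeed f(f(x)) = 1/(1 - 1/(1-x)) = (1-x)/(-x) = (x-1)/x, so E(x) = x + f(x) + f(f(x)) is the sum over the whole 3-cycle; applying f just permutes the three terms cyclically (x -> f(x) -> f(f(x)) -> x), leaving the sum unchanged.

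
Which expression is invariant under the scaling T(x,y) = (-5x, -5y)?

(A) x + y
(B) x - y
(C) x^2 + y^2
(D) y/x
D

Under the uniform scaling T(x,y) = (-5x, -5y):
Substitute the transformed coordinates into each option and compare with the original:
(A) x + y  ->  (-5x) + (-5y) = -5x - 5y   [differs from x + y: not invariant]
(B) x - y  ->  (-5x) - (-5y) = -5x + 5y   [differs from x - y: not invariant]
(C) x^2 + y^2  ->  (-5x)^2 + (-5y)^2 = 25x^2 + 25y^2   [differs from x^2 + y^2: not invariant]
(D) y/x  ->  (-5y)/(-5x) = y/x   [equals y/x: invariant]

Only option (D), y/x, is unchanged by the transformation.
The common factor -5 cancels in a ratio of coordinates, while sums, products and sums of squares pick up factors of -5 or 25.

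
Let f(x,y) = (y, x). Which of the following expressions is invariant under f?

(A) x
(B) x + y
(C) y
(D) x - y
B

For f(x,y) = (y, x):
After applying f: x' = y, y' = x. So x' + y' = y + x = x + y.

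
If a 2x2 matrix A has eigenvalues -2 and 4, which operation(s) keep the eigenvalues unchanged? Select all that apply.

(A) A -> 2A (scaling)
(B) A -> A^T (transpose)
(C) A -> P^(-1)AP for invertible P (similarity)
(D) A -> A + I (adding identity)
B and C

Eigenvalues are preserved by:
1. Similarity transformations: A -> P^(-1)AP (same characteristic polynomial)
2. Transpose: A^T has the same eigenvalues as A

Eigenvalues are NOT preserved by:
- Adding identity: eigenvalues become -2+1, 4+1
- Scaling: eigenvalues become -4, 8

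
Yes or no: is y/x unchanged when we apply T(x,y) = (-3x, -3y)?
Yes

Substitute T(x,y) = (-3x, -3y) into the expression and compare with the original.

Original: y/x
After applying T: (-3y)/(-3x) = y/x

This is identical to the original y/x, so the expression is invariant.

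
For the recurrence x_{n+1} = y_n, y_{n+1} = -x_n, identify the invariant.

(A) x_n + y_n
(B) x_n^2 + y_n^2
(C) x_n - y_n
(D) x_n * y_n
B

For the recurrence x_{n+1} = y_n, y_{n+1} = -x_n:

x_{n+1}^2 + y_{n+1}^2 = y_n^2 + (-x_n)^2 = x_n^2 + y_n^2
The sum of squares is conserved (like energy in a harmonic oscillator).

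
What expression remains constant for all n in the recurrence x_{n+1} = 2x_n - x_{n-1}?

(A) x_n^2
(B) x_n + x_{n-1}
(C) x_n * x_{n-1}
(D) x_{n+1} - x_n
D

For the recurrence x_{n+1} = 2x_n - x_{n-1}:

If x_{n+1} = 2x_n - x_{n-1}, then:
x_{n+1} - x_n = x_n - x_{n-1}
The first difference is constant throughout the sequence.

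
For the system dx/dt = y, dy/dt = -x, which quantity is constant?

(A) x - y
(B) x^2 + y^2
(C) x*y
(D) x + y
B

A first integral I satisfies dI/dt = 0 along every solution. Differentiate each option and use the equation of motion:
(A) d/dt[x - y] = y - (-x) = x + y, not identically 0
(B) d/dt[x^2 + y^2] = 2x*dx/dt + 2y*dy/dt = 2x*y + 2y*(-x) = 0
(C) d/dt[x*y] = (dx/dt)y + x(dy/dt) = y^2 - x^2, not identically 0
(D) d/dt[x + y] = y + (-x) = y - x, not identically 0

Only (B) has zero time-derivative. So x^2 + y^2 (the squared radius; trajectories are circles) is the conserved quantity.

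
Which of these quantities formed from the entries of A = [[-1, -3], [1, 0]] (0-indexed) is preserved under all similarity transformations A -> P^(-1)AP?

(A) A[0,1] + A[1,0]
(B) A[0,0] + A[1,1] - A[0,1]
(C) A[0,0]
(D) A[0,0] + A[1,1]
D

A[0,0] + A[1,1] is the trace of A. By the cyclic property of the trace, tr(P^(-1)AP) = tr(APP^(-1)) = tr(A), so it is the same for every matrix similar to A.

The other combinations are not similarity invariants. For example, take P = [[1, 1], [0, 1]] (det P = 1), so P^(-1) = [[1, -1], [0, 1]] and
B = P^(-1)AP = [[-2, -5], [1, 1]].
Evaluating each option on A and on B:
(A) A[0,1] + A[1,0]: -2 for A, -4 for B -> changes
(B) A[0,0] + A[1,1] - A[0,1]: 2 for A, 4 for B -> changes
(C) A[0,0]: -1 for A, -2 for B -> changes
(D) A[0,0] + A[1,1]: -1 for A, -1 for B -> unchanged

Only (D) A[0,0] + A[1,1] = -1 survives (and it does so for every P, not just this one), so it is the invariant.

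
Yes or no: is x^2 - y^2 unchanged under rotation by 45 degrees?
No

Applying rotation by 45 degrees: x' = x*cos(45 degrees) - y*sin(45 degrees) = sqrt(2)x/2 - sqrt(2)y/2, y' = x*sin(45 degrees) + y*cos(45 degrees) = sqrt(2)x/2 + sqrt(2)y/2

Substituting into x^2 - y^2:
(sqrt(2)x/2 - sqrt(2)y/2)^2 - (sqrt(2)x/2 + sqrt(2)y/2)^2
= -2xy

This differs from the original expression x^2 - y^2, so it is NOT invariant.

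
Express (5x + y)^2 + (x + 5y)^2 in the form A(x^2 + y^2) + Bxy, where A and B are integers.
26(x^2 + y^2) + 20xy

Expanding: (5x + y)^2 = 25x^2 + 10xy + y^2
(x + 5y)^2 = x^2 + 10xy + 25y^2
Sum = (25+1)(x^2+y^2) + 20xy = 26(x^2 + y^2) + 20xy
This is symmetric in x and y.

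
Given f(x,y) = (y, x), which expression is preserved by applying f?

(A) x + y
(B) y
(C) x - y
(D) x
A

For f(x,y) = (y, x):
After applying f: x' = y, y' = x. So x' + y' = y + x = x + y.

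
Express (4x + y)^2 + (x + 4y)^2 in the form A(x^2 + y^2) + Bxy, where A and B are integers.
17(x^2 + y^2) + 16xy

Expanding: (4x + y)^2 = 16x^2 + 8xy + y^2
(x + 4y)^2 = x^2 + 8xy + 16y^2
Sum = (16+1)(x^2+y^2) + 16xy = 17(x^2 + y^2) + 16xy
This is symmetric in x and y.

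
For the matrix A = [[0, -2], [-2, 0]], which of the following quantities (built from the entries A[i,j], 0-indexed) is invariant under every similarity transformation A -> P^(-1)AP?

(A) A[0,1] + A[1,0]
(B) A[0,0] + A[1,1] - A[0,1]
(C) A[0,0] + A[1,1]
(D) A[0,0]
C

A[0,0] + A[1,1] is the trace of A. By the cyclic property of the trace, tr(P^(-1)AP) = tr(APP^(-1)) = tr(A), so it is the same for every matrix similar to A.

The other combinations are not similarity invariants. For example, take P = [[2, 1], [1, 1]] (det P = 1), so P^(-1) = [[1, -1], [-1, 2]] and
B = P^(-1)AP = [[2, 0], [-6, -2]].
Evaluating each option on A and on B:
(A) A[0,1] + A[1,0]: -4 for A, -6 for B -> changes
(B) A[0,0] + A[1,1] - A[0,1]: 2 for A, 0 for B -> changes
(C) A[0,0] + A[1,1]: 0 for A, 0 for B -> unchanged
(D) A[0,0]: 0 for A, 2 for B -> changes

Only (C) A[0,0] + A[1,1] = 0 survives (and it does so for every P, not just this one), so it is the invariant.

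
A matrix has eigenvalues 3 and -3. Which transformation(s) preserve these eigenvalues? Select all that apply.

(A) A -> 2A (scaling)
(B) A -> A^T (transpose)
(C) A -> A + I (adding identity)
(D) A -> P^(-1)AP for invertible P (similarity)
B and D

Eigenvalues are preserved by:
1. Similarity transformations: A -> P^(-1)AP (same characteristic polynomial)
2. Transpose: A^T has the same eigenvalues as A

Eigenvalues are NOT preserved by:
- Adding identity: eigenvalues become 3+1, -3+1
- Scaling: eigenvalues become 6, -6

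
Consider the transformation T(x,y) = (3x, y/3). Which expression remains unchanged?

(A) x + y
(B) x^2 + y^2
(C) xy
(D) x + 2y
C

An expression E(x,y) is invariant under T if E(T(x,y)) = E(x,y). Here T(x,y) = (3x, y/3).
Substitute the transformed coordinates into each option and compare with the original:
(A) x + y  ->  (3x) + (y/3) = 3x + y/3   [differs from x + y: not invariant]
(B) x^2 + y^2  ->  (3x)^2 + (y/3)^2 = 9x^2 + y^2/9   [differs from x^2 + y^2: not invariant]
(C) xy  ->  (3x)(y/3) = xy   [equals xy: invariant]
(D) x + 2y  ->  (3x) + 2(y/3) = 3x + 2y/3   [differs from x + 2y: not invariant]

Only option (C), xy, is unchanged by the transformation.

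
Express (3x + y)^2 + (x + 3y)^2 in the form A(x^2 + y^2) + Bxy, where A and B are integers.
10(x^2 + y^2) + 12xy

Expanding: (3x + y)^2 = 9x^2 + 6xy + y^2
(x + 3y)^2 = x^2 + 6xy + 9y^2
Sum = (9+1)(x^2+y^2) + 12xy = 10(x^2 + y^2) + 12xy
This is symmetric in x and y.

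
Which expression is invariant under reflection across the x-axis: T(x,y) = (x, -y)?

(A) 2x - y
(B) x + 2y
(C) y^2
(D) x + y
C

The map is reflection across the x-axis: T(x,y) = (x, -y).
Substitute the transformed coordinates into each option and compare with the original:
(A) 2x - y  ->  2(x) - (-y) = 2x + y   [differs from 2x - y: not invariant]
(B) x + 2y  ->  (x) + 2(-y) = x - 2y   [differs from x + 2y: not invariant]
(C) y^2  ->  (-y)^2 = y^2   [equals y^2: invariant]
(D) x + y  ->  (x) + (-y) = x - y   [differs from x + y: not invariant]

Only option (C), y^2, is unchanged by the transformation.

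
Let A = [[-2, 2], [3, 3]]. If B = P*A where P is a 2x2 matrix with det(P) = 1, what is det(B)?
-12

By the multiplicative property of determinants, det(B) = det(P*A) = det(P) * det(A) = det(A),
so the determinant is invariant under multiplication by any determinant-1 matrix; we just need det(A).

det(A) = (-2)(3) - (2)(3) = -6 - 6 = -12

Therefore det(B) = 1 * (-12) = -12.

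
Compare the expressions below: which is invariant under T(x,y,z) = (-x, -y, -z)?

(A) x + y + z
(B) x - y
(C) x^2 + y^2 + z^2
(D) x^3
C

Apply T(x,y,z) = (-x, -y, -z) to each option, i.e. replace (x, y, z) by the transformed coordinates.
Substitute the transformed coordinates into each option and compare with the original:
(A) x + y + z  ->  (-x) + (-y) + (-z) = -x - y - z   [differs from x + y + z: not invariant]
(B) x - y  ->  (-x) - (-y) = -x + y   [differs from x - y: not invariant]
(C) x^2 + y^2 + z^2  ->  (-x)^2 + (-y)^2 + (-z)^2 = x^2 + y^2 + z^2   [equals x^2 + y^2 + z^2: invariant]
(D) x^3  ->  (-x)^3 = -x^3   [differs from x^3: not invariant]

Only option (C), x^2 + y^2 + z^2, is unchanged by the transformation.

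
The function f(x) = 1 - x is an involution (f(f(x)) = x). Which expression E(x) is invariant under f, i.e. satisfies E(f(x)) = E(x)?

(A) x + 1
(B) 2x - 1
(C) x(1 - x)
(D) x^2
C

Replace x by f(x) = 1 - x in each option and simplify. As a quick numerical cross-check, also compare E(3) with E(f(3)) = E(-2).

(A) x + 1  ->  (1 - x) + 1 = 2 - x; check: E(3) = 4 but E(-2) = -1.   [not invariant]
(B) 2x - 1  ->  2(1 - x) - 1 = 1 - 2x; check: E(3) = 5 but E(-2) = -5.   [not invariant]
(C) x(1 - x)  ->  (1 - x)(1 - (1 - x)), which simplifies back to x(1 - x); check: E(3) = -6, E(-2) = -6.   [invariant]
(D) x^2  ->  (1 - x)^2 = (x - 1)^2; check: E(3) = 9 but E(-2) = 4.   [not invariant]

Only (C) is unchanged. E is symmetric under swapping x with f(x) = 1 - x, which is exactly what an involution does.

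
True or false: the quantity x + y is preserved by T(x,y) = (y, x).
True

Substitute T(x,y) = (y, x) into the expression and compare with the original.

Original: x + y
After applying T: (y) + (x) = x + y

This is identical to the original x + y, so the expression is invariant.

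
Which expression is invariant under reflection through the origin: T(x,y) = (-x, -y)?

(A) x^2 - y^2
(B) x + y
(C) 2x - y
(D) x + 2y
A

The map is reflection through the origin: T(x,y) = (-x, -y).
Substitute the transformed coordinates into each option and compare with the original:
(A) x^2 - y^2  ->  (-x)^2 - (-y)^2 = x^2 - y^2   [equals x^2 - y^2: invariant]
(B) x + y  ->  (-x) + (-y) = -x - y   [differs from x + y: not invariant]
(C) 2x - y  ->  2(-x) - (-y) = -2x + y   [differs from 2x - y: not invariant]
(D) x + 2y  ->  (-x) + 2(-y) = -x - 2y   [differs from x + 2y: not invariant]

Only option (A), x^2 - y^2, is unchanged by the transformation.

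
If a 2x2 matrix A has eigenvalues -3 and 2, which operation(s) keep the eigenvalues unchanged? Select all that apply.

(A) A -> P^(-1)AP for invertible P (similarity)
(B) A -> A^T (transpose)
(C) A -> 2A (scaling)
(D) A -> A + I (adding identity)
A and B

Eigenvalues are preserved by:
1. Similarity transformations: A -> P^(-1)AP (same characteristic polynomial)
2. Transpose: A^T has the same eigenvalues as A

Eigenvalues are NOT preserved by:
- Adding identity: eigenvalues become -3+1, 2+1
- Scaling: eigenvalues become -6, 4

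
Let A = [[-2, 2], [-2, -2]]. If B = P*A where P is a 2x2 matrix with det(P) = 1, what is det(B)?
8

By the multiplicative property of determinants, det(B) = det(P*A) = det(P) * det(A) = det(A),
so the determinant is invariant under multiplication by any determinant-1 matrix; we just need det(A).

det(A) = (-2)(-2) - (2)(-2) = 4 - (-4) = 8

Therefore det(B) = 1 * 8 = 8.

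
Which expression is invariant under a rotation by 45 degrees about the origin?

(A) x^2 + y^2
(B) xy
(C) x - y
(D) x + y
A

A rotation by 45 degrees sends (x, y) to (sqrt(2)x/2 - sqrt(2)y/2, sqrt(2)x/2 + sqrt(2)y/2).
Substitute the transformed coordinates into each option and compare with the original:
(A) x^2 + y^2  ->  (sqrt(2)x/2 - sqrt(2)y/2)^2 + (sqrt(2)x/2 + sqrt(2)y/2)^2 = x^2 + y^2   [equals x^2 + y^2: invariant]
(B) xy  ->  (sqrt(2)x/2 - sqrt(2)y/2)(sqrt(2)x/2 + sqrt(2)y/2) = x^2/2 - y^2/2   [differs from xy: not invariant]
(C) x - y  ->  (sqrt(2)x/2 - sqrt(2)y/2) - (sqrt(2)x/2 + sqrt(2)y/2) = -sqrt(2)y   [differs from x - y: not invariant]
(D) x + y  ->  (sqrt(2)x/2 - sqrt(2)y/2) + (sqrt(2)x/2 + sqrt(2)y/2) = sqrt(2)x   [differs from x + y: not invariant]

Only option (A), x^2 + y^2, is unchanged by the transformation.
Geometrically, x^2 + y^2 is the squared distance from the origin, which every rotation about the origin preserves.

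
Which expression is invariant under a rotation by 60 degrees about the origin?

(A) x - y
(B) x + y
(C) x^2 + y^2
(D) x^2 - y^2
C

A rotation by 60 degrees sends (x, y) to (x/2 - sqrt(3)y/2, sqrt(3)x/2 + y/2).
Substitute the transformed coordinates into each option and compare with the original:
(A) x - y  ->  (x/2 - sqrt(3)y/2) - (sqrt(3)x/2 + y/2) = -sqrt(3)x/2 + x/2 - sqrt(3)y/2 - y/2   [differs from x - y: not invariant]
(B) x + y  ->  (x/2 - sqrt(3)y/2) + (sqrt(3)x/2 + y/2) = x/2 + sqrt(3)x/2 - sqrt(3)y/2 + y/2   [differs from x + y: not invariant]
(C) x^2 + y^2  ->  (x/2 - sqrt(3)y/2)^2 + (sqrt(3)x/2 + y/2)^2 = x^2 + y^2   [equals x^2 + y^2: invariant]
(D) x^2 - y^2  ->  (x/2 - sqrt(3)y/2)^2 - (sqrt(3)x/2 + y/2)^2 = -x^2/2 - sqrt(3)xy + y^2/2   [differs from x^2 - y^2: not invariant]

Only option (C), x^2 + y^2, is unchanged by the transformation.
Geometrically, x^2 + y^2 is the squared distance from the origin, which every rotation about the origin preserves.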